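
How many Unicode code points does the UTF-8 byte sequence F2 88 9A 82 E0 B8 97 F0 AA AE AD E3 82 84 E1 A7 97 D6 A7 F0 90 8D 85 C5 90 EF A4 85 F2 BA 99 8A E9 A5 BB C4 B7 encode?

12

Byte at offset 0: 0xF2 = 11110010 → 4-byte char (#1). Advance 4.
Byte at offset 4: 0xE0 = 11100000 → 3-byte char (#2). Advance 3.
Byte at offset 7: 0xF0 = 11110000 → 4-byte char (#3). Advance 4.
Byte at offset 11: 0xE3 = 11100011 → 3-byte char (#4). Advance 3.
Byte at offset 14: 0xE1 = 11100001 → 3-byte char (#5). Advance 3.
Byte at offset 17: 0xD6 = 11010110 → 2-byte char (#6). Advance 2.
Byte at offset 19: 0xF0 = 11110000 → 4-byte char (#7). Advance 4.
Byte at offset 23: 0xC5 = 11000101 → 2-byte char (#8). Advance 2.
Byte at offset 25: 0xEF = 11101111 → 3-byte char (#9). Advance 3.
Byte at offset 28: 0xF2 = 11110010 → 4-byte char (#10). Advance 4.
Byte at offset 32: 0xE9 = 11101001 → 3-byte char (#11). Advance 3.
Byte at offset 35: 0xC4 = 11000100 → 2-byte char (#12). Advance 2.
Reached end at offset 37 after 12 code points.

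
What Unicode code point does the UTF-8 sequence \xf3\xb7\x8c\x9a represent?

U+F731A

Leading byte 0xF3 = 11110011 matches 11110xxx → 4-byte sequence.
Byte 1: 0xF3 = 11110011, payload 011 (3 bits).
Byte 2: 0xB7 = 10110111 (10xxxxxx ✓), payload 110111.
Byte 3: 0x8C = 10001100 (10xxxxxx ✓), payload 001100.
Byte 4: 0x9A = 10011010 (10xxxxxx ✓), payload 011010.
Concatenate: 011110111001100011010 = 0xF731A (21 bits → U+F731A).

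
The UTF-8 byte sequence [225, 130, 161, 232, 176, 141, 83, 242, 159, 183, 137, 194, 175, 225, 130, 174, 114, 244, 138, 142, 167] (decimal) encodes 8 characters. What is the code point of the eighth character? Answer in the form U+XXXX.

U+10A3A7

Offset 0: leading byte 0xE1 = 11100001 → 3-byte char #1 = E1 82 A1.
Offset 3: leading byte 0xE8 = 11101000 → 3-byte char #2 = E8 B0 8D.
Offset 6: leading byte 0x53 = 01010011 → 1-byte char #3 = 53.
Offset 7: leading byte 0xF2 = 11110010 → 4-byte char #4 = F2 9F B7 89.
Offset 11: leading byte 0xC2 = 11000010 → 2-byte char #5 = C2 AF.
Offset 13: leading byte 0xE1 = 11100001 → 3-byte char #6 = E1 82 AE.
Offset 16: leading byte 0x72 = 01110010 → 1-byte char #7 = 72.
Offset 17: leading byte 0xF4 = 11110100 → 4-byte char #8 = F4 8A 8E A7.
Leading byte 0xF4 = 11110100 matches 11110xxx → 4-byte sequence.
Byte 1: 0xF4 = 11110100, payload 100 (3 bits).
Byte 2: 0x8A = 10001010 (10xxxxxx ✓), payload 001010.
Byte 3: 0x8E = 10001110 (10xxxxxx ✓), payload 001110.
Byte 4: 0xA7 = 10100111 (10xxxxxx ✓), payload 100111.
Concatenate: 100001010001110100111 = 0x10A3A7 (21 bits → U+10A3A7).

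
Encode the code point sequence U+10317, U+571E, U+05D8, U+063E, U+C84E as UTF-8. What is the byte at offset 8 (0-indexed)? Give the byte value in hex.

U+10317 → 4-byte form F0 90 8C 97 at offsets 0–3.
U+571E → 3-byte form E5 9C 9E at offsets 4–6.
U+05D8 → 2-byte form D7 98 at offsets 7–8.
Offset 8 falls in char 3's range; it's byte 2 of D7 98 = 0x98.

0x98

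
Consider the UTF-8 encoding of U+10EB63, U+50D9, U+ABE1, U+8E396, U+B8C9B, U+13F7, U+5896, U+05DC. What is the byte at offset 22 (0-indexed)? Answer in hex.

0xA2

U+10EB63 → 4-byte form F4 8E AD A3 at offsets 0–3.
U+50D9 → 3-byte form E5 83 99 at offsets 4–6.
U+ABE1 → 3-byte form EA AF A1 at offsets 7–9.
U+8E396 → 4-byte form F2 8E 8E 96 at offsets 10–13.
U+B8C9B → 4-byte form F2 B8 B2 9B at offsets 14–17.
U+13F7 → 3-byte form E1 8F B7 at offsets 18–20.
U+5896 → 3-byte form E5 A2 96 at offsets 21–23.
Offset 22 falls in char 7's range; it's byte 2 of E5 A2 96 = 0xA2.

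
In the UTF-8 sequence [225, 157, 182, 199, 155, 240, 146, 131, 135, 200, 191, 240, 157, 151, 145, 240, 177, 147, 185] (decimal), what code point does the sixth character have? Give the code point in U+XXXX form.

U+314F9

Offset 0: leading byte 0xE1 = 11100001 → 3-byte char #1 = E1 9D B6.
Offset 3: leading byte 0xC7 = 11000111 → 2-byte char #2 = C7 9B.
Offset 5: leading byte 0xF0 = 11110000 → 4-byte char #3 = F0 92 83 87.
Offset 9: leading byte 0xC8 = 11001000 → 2-byte char #4 = C8 BF.
Offset 11: leading byte 0xF0 = 11110000 → 4-byte char #5 = F0 9D 97 91.
Offset 15: leading byte 0xF0 = 11110000 → 4-byte char #6 = F0 B1 93 B9.
Leading byte 0xF0 = 11110000 matches 11110xxx → 4-byte sequence.
Byte 1: 0xF0 = 11110000, payload 000 (3 bits).
Byte 2: 0xB1 = 10110001 (10xxxxxx ✓), payload 110001.
Byte 3: 0x93 = 10010011 (10xxxxxx ✓), payload 010011.
Byte 4: 0xB9 = 10111001 (10xxxxxx ✓), payload 111001.
Concatenate: 000110001010011111001 = 0x314F9 (21 bits → U+314F9).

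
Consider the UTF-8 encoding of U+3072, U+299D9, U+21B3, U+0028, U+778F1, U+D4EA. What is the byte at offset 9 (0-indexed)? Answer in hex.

0xB3

U+3072 → 3-byte form E3 81 B2 at offsets 0–2.
U+299D9 → 4-byte form F0 A9 A7 99 at offsets 3–6.
U+21B3 → 3-byte form E2 86 B3 at offsets 7–9.
Offset 9 falls in char 3's range; it's byte 3 of E2 86 B3 = 0xB3.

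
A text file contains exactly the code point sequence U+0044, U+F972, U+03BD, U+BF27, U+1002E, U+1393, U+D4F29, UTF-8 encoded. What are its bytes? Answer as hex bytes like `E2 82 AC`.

44 EF A5 B2 CE BD EB BC A7 F0 90 80 AE E1 8E 93 F3 94 BC A9

U+0044: 1-byte form → 44.
U+F972: 3-byte form → EF A5 B2.
U+03BD: 2-byte form → CE BD.
U+BF27: 3-byte form → EB BC A7.
U+1002E: 4-byte form → F0 90 80 AE.
U+1393: 3-byte form → E1 8E 93.
U+D4F29: 4-byte form → F3 94 BC A9.
Concatenated (20 bytes): 44 EF A5 B2 CE BD EB BC A7 F0 90 80 AE E1 8E 93 F3 94 BC A9.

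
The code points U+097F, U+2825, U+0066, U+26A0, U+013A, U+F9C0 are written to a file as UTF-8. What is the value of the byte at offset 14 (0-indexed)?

U+097F → 3-byte form E0 A5 BF at offsets 0–2.
U+2825 → 3-byte form E2 A0 A5 at offsets 3–5.
U+0066 → 1-byte form 66 at offsets 6–6.
U+26A0 → 3-byte form E2 9A A0 at offsets 7–9.
U+013A → 2-byte form C4 BA at offsets 10–11.
U+F9C0 → 3-byte form EF A7 80 at offsets 12–14.
Offset 14 falls in char 6's range; it's byte 3 of EF A7 80 = 0x80.

0x80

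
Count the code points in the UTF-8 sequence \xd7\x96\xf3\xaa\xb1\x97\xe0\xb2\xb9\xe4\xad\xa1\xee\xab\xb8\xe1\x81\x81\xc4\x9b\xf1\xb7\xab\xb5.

8

Byte at offset 0: 0xD7 = 11010111 → 2-byte char (#1). Advance 2.
Byte at offset 2: 0xF3 = 11110011 → 4-byte char (#2). Advance 4.
Byte at offset 6: 0xE0 = 11100000 → 3-byte char (#3). Advance 3.
Byte at offset 9: 0xE4 = 11100100 → 3-byte char (#4). Advance 3.
Byte at offset 12: 0xEE = 11101110 → 3-byte char (#5). Advance 3.
Byte at offset 15: 0xE1 = 11100001 → 3-byte char (#6). Advance 3.
Byte at offset 18: 0xC4 = 11000100 → 2-byte char (#7). Advance 2.
Byte at offset 20: 0xF1 = 11110001 → 4-byte char (#8). Advance 4.
Reached end at offset 24 after 8 code points.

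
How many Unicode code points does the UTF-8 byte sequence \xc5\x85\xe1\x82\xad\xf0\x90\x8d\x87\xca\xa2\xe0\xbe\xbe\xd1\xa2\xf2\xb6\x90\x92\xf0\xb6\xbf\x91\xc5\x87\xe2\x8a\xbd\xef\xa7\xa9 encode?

Byte at offset 0: 0xC5 = 11000101 → 2-byte char (#1). Advance 2.
Byte at offset 2: 0xE1 = 11100001 → 3-byte char (#2). Advance 3.
Byte at offset 5: 0xF0 = 11110000 → 4-byte char (#3). Advance 4.
Byte at offset 9: 0xCA = 11001010 → 2-byte char (#4). Advance 2.
Byte at offset 11: 0xE0 = 11100000 → 3-byte char (#5). Advance 3.
Byte at offset 14: 0xD1 = 11010001 → 2-byte char (#6). Advance 2.
Byte at offset 16: 0xF2 = 11110010 → 4-byte char (#7). Advance 4.
Byte at offset 20: 0xF0 = 11110000 → 4-byte char (#8). Advance 4.
Byte at offset 24: 0xC5 = 11000101 → 2-byte char (#9). Advance 2.
Byte at offset 26: 0xE2 = 11100010 → 3-byte char (#10). Advance 3.
Byte at offset 29: 0xEF = 11101111 → 3-byte char (#11). Advance 3.
Reached end at offset 32 after 11 code points.

11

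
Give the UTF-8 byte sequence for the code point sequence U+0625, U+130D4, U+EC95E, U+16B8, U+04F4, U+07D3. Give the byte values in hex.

U+0625: 2-byte form → D8 A5.
U+130D4: 4-byte form → F0 93 83 94.
U+EC95E: 4-byte form → F3 AC A5 9E.
U+16B8: 3-byte form → E1 9A B8.
U+04F4: 2-byte form → D3 B4.
U+07D3: 2-byte form → DF 93.
Concatenated (17 bytes): D8 A5 F0 93 83 94 F3 AC A5 9E E1 9A B8 D3 B4 DF 93.

D8 A5 F0 93 83 94 F3 AC A5 9E E1 9A B8 D3 B4 DF 93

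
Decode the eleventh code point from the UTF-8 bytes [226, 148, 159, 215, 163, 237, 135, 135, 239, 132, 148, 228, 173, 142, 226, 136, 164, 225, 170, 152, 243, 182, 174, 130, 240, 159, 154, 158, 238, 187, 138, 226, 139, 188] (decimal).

U+22FC

Offset 0: leading byte 0xE2 = 11100010 → 3-byte char #1 = E2 94 9F.
Offset 3: leading byte 0xD7 = 11010111 → 2-byte char #2 = D7 A3.
Offset 5: leading byte 0xED = 11101101 → 3-byte char #3 = ED 87 87.
Offset 8: leading byte 0xEF = 11101111 → 3-byte char #4 = EF 84 94.
Offset 11: leading byte 0xE4 = 11100100 → 3-byte char #5 = E4 AD 8E.
Offset 14: leading byte 0xE2 = 11100010 → 3-byte char #6 = E2 88 A4.
Offset 17: leading byte 0xE1 = 11100001 → 3-byte char #7 = E1 AA 98.
Offset 20: leading byte 0xF3 = 11110011 → 4-byte char #8 = F3 B6 AE 82.
Offset 24: leading byte 0xF0 = 11110000 → 4-byte char #9 = F0 9F 9A 9E.
Offset 28: leading byte 0xEE = 11101110 → 3-byte char #10 = EE BB 8A.
Offset 31: leading byte 0xE2 = 11100010 → 3-byte char #11 = E2 8B BC.
Leading byte 0xE2 = 11100010 matches 1110xxxx → 3-byte sequence.
Byte 1: 0xE2 = 11100010, payload 0010 (4 bits).
Byte 2: 0x8B = 10001011 (10xxxxxx ✓), payload 001011.
Byte 3: 0xBC = 10111100 (10xxxxxx ✓), payload 111100.
Concatenate: 0010001011111100 = 0x22FC (16 bits → U+22FC).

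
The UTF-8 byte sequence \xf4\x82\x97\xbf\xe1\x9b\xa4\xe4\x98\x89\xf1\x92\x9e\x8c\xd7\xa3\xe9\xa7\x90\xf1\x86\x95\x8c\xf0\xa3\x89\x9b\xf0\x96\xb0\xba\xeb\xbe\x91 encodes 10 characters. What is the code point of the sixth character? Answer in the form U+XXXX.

U+99D0

Offset 0: leading byte 0xF4 = 11110100 → 4-byte char #1 = F4 82 97 BF.
Offset 4: leading byte 0xE1 = 11100001 → 3-byte char #2 = E1 9B A4.
Offset 7: leading byte 0xE4 = 11100100 → 3-byte char #3 = E4 98 89.
Offset 10: leading byte 0xF1 = 11110001 → 4-byte char #4 = F1 92 9E 8C.
Offset 14: leading byte 0xD7 = 11010111 → 2-byte char #5 = D7 A3.
Offset 16: leading byte 0xE9 = 11101001 → 3-byte char #6 = E9 A7 90.
Leading byte 0xE9 = 11101001 matches 1110xxxx → 3-byte sequence.
Byte 1: 0xE9 = 11101001, payload 1001 (4 bits).
Byte 2: 0xA7 = 10100111 (10xxxxxx ✓), payload 100111.
Byte 3: 0x90 = 10010000 (10xxxxxx ✓), payload 010000.
Concatenate: 1001100111010000 = 0x99D0 (16 bits → U+99D0).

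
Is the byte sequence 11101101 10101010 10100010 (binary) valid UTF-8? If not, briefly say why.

Structurally a 3-byte sequence; payload = 0xDAA2.
But 0xDAA2 is in U+D800–U+DFFF, the surrogate range. Surrogates are not Unicode scalar values and are forbidden in UTF-8.

invalid (encodes a surrogate (U+D800–U+DFFF))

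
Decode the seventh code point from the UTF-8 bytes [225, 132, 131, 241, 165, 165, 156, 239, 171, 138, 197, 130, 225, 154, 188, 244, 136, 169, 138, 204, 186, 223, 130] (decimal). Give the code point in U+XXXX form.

U+033A

Offset 0: leading byte 0xE1 = 11100001 → 3-byte char #1 = E1 84 83.
Offset 3: leading byte 0xF1 = 11110001 → 4-byte char #2 = F1 A5 A5 9C.
Offset 7: leading byte 0xEF = 11101111 → 3-byte char #3 = EF AB 8A.
Offset 10: leading byte 0xC5 = 11000101 → 2-byte char #4 = C5 82.
Offset 12: leading byte 0xE1 = 11100001 → 3-byte char #5 = E1 9A BC.
Offset 15: leading byte 0xF4 = 11110100 → 4-byte char #6 = F4 88 A9 8A.
Offset 19: leading byte 0xCC = 11001100 → 2-byte char #7 = CC BA.
Leading byte 0xCC = 11001100 matches 110xxxxx → 2-byte sequence.
Byte 1: 0xCC = 11001100, payload 01100 (5 bits).
Byte 2: 0xBA = 10111010 (10xxxxxx ✓), payload 111010.
Concatenate: 01100111010 = 0x33A (11 bits → U+033A).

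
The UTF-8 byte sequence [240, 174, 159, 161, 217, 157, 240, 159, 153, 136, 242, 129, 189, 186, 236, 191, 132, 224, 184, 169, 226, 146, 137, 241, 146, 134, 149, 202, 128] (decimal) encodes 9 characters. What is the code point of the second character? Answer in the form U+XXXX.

Offset 0: leading byte 0xF0 = 11110000 → 4-byte char #1 = F0 AE 9F A1.
Offset 4: leading byte 0xD9 = 11011001 → 2-byte char #2 = D9 9D.
Leading byte 0xD9 = 11011001 matches 110xxxxx → 2-byte sequence.
Byte 1: 0xD9 = 11011001, payload 11001 (5 bits).
Byte 2: 0x9D = 10011101 (10xxxxxx ✓), payload 011101.
Concatenate: 11001011101 = 0x65D (11 bits → U+065D).

U+065D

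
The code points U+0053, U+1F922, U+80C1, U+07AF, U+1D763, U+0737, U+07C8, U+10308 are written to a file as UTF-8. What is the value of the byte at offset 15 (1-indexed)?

1-indexed offset 15 is 0-indexed offset 14.
U+0053 → 1-byte form 53 at offsets 0–0.
U+1F922 → 4-byte form F0 9F A4 A2 at offsets 1–4.
U+80C1 → 3-byte form E8 83 81 at offsets 5–7.
U+07AF → 2-byte form DE AF at offsets 8–9.
U+1D763 → 4-byte form F0 9D 9D A3 at offsets 10–13.
U+0737 → 2-byte form DC B7 at offsets 14–15.
Offset 14 falls in char 6's range; it's byte 1 of DC B7 = 0xDC.

0xDC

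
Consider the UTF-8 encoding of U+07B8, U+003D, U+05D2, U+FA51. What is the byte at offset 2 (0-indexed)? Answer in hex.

U+07B8 → 2-byte form DE B8 at offsets 0–1.
U+003D → 1-byte form 3D at offsets 2–2.
Offset 2 falls in char 2's range; it's byte 1 of 3D = 0x3D.

0x3D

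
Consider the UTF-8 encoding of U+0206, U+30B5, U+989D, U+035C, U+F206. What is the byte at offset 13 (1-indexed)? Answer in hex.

1-indexed offset 13 is 0-indexed offset 12.
U+0206 → 2-byte form C8 86 at offsets 0–1.
U+30B5 → 3-byte form E3 82 B5 at offsets 2–4.
U+989D → 3-byte form E9 A2 9D at offsets 5–7.
U+035C → 2-byte form CD 9C at offsets 8–9.
U+F206 → 3-byte form EF 88 86 at offsets 10–12.
Offset 12 falls in char 5's range; it's byte 3 of EF 88 86 = 0x86.

0x86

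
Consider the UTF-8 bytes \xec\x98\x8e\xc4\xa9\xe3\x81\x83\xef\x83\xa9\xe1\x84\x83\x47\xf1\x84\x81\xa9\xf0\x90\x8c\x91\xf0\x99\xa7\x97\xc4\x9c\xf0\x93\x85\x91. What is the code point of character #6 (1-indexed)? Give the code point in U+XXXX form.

U+0047

Offset 0: leading byte 0xEC = 11101100 → 3-byte char #1 = EC 98 8E.
Offset 3: leading byte 0xC4 = 11000100 → 2-byte char #2 = C4 A9.
Offset 5: leading byte 0xE3 = 11100011 → 3-byte char #3 = E3 81 83.
Offset 8: leading byte 0xEF = 11101111 → 3-byte char #4 = EF 83 A9.
Offset 11: leading byte 0xE1 = 11100001 → 3-byte char #5 = E1 84 83.
Offset 14: leading byte 0x47 = 01000111 → 1-byte char #6 = 47.
Leading byte 0x47 = 01000111 matches 0xxxxxxx → 1-byte sequence.
Byte 1: 0x47 = 01000111, payload 1000111 (7 bits).
Concatenate: 1000111 = 0x47 (7 bits → U+0047).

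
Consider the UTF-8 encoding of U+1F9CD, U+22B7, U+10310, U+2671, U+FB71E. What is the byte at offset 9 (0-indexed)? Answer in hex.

0x8C

U+1F9CD → 4-byte form F0 9F A7 8D at offsets 0–3.
U+22B7 → 3-byte form E2 8A B7 at offsets 4–6.
U+10310 → 4-byte form F0 90 8C 90 at offsets 7–10.
Offset 9 falls in char 3's range; it's byte 3 of F0 90 8C 90 = 0x8C.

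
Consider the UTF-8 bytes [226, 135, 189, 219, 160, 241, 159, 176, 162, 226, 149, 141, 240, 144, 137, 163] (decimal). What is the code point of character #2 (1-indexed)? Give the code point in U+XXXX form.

Offset 0: leading byte 0xE2 = 11100010 → 3-byte char #1 = E2 87 BD.
Offset 3: leading byte 0xDB = 11011011 → 2-byte char #2 = DB A0.
Leading byte 0xDB = 11011011 matches 110xxxxx → 2-byte sequence.
Byte 1: 0xDB = 11011011, payload 11011 (5 bits).
Byte 2: 0xA0 = 10100000 (10xxxxxx ✓), payload 100000.
Concatenate: 11011100000 = 0x6E0 (11 bits → U+06E0).

U+06E0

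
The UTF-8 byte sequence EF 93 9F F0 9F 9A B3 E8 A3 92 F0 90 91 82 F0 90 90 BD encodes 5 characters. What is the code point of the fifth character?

U+1043D

Offset 0: leading byte 0xEF = 11101111 → 3-byte char #1 = EF 93 9F.
Offset 3: leading byte 0xF0 = 11110000 → 4-byte char #2 = F0 9F 9A B3.
Offset 7: leading byte 0xE8 = 11101000 → 3-byte char #3 = E8 A3 92.
Offset 10: leading byte 0xF0 = 11110000 → 4-byte char #4 = F0 90 91 82.
Offset 14: leading byte 0xF0 = 11110000 → 4-byte char #5 = F0 90 90 BD.
Leading byte 0xF0 = 11110000 matches 11110xxx → 4-byte sequence.
Byte 1: 0xF0 = 11110000, payload 000 (3 bits).
Byte 2: 0x90 = 10010000 (10xxxxxx ✓), payload 010000.
Byte 3: 0x90 = 10010000 (10xxxxxx ✓), payload 010000.
Byte 4: 0xBD = 10111101 (10xxxxxx ✓), payload 111101.
Concatenate: 000010000010000111101 = 0x1043D (21 bits → U+1043D).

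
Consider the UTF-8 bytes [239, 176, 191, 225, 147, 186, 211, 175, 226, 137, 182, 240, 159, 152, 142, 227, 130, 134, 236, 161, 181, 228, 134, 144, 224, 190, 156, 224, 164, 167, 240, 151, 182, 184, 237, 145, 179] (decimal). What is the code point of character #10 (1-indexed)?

U+0927

Offset 0: leading byte 0xEF = 11101111 → 3-byte char #1 = EF B0 BF.
Offset 3: leading byte 0xE1 = 11100001 → 3-byte char #2 = E1 93 BA.
Offset 6: leading byte 0xD3 = 11010011 → 2-byte char #3 = D3 AF.
Offset 8: leading byte 0xE2 = 11100010 → 3-byte char #4 = E2 89 B6.
Offset 11: leading byte 0xF0 = 11110000 → 4-byte char #5 = F0 9F 98 8E.
Offset 15: leading byte 0xE3 = 11100011 → 3-byte char #6 = E3 82 86.
Offset 18: leading byte 0xEC = 11101100 → 3-byte char #7 = EC A1 B5.
Offset 21: leading byte 0xE4 = 11100100 → 3-byte char #8 = E4 86 90.
Offset 24: leading byte 0xE0 = 11100000 → 3-byte char #9 = E0 BE 9C.
Offset 27: leading byte 0xE0 = 11100000 → 3-byte char #10 = E0 A4 A7.
Leading byte 0xE0 = 11100000 matches 1110xxxx → 3-byte sequence.
Byte 1: 0xE0 = 11100000, payload 0000 (4 bits).
Byte 2: 0xA4 = 10100100 (10xxxxxx ✓), payload 100100.
Byte 3: 0xA7 = 10100111 (10xxxxxx ✓), payload 100111.
Concatenate: 0000100100100111 = 0x927 (16 bits → U+0927).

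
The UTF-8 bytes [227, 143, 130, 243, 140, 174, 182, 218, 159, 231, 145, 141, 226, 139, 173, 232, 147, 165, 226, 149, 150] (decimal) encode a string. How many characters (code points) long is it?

Byte at offset 0: 0xE3 = 11100011 → 3-byte char (#1). Advance 3.
Byte at offset 3: 0xF3 = 11110011 → 4-byte char (#2). Advance 4.
Byte at offset 7: 0xDA = 11011010 → 2-byte char (#3). Advance 2.
Byte at offset 9: 0xE7 = 11100111 → 3-byte char (#4). Advance 3.
Byte at offset 12: 0xE2 = 11100010 → 3-byte char (#5). Advance 3.
Byte at offset 15: 0xE8 = 11101000 → 3-byte char (#6). Advance 3.
Byte at offset 18: 0xE2 = 11100010 → 3-byte char (#7). Advance 3.
Reached end at offset 21 after 7 code points.

7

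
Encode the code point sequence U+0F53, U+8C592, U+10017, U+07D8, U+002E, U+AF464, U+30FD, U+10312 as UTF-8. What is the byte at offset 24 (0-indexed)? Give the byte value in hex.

0x92

U+0F53 → 3-byte form E0 BD 93 at offsets 0–2.
U+8C592 → 4-byte form F2 8C 96 92 at offsets 3–6.
U+10017 → 4-byte form F0 90 80 97 at offsets 7–10.
U+07D8 → 2-byte form DF 98 at offsets 11–12.
U+002E → 1-byte form 2E at offsets 13–13.
U+AF464 → 4-byte form F2 AF 91 A4 at offsets 14–17.
U+30FD → 3-byte form E3 83 BD at offsets 18–20.
U+10312 → 4-byte form F0 90 8C 92 at offsets 21–24.
Offset 24 falls in char 8's range; it's byte 4 of F0 90 8C 92 = 0x92.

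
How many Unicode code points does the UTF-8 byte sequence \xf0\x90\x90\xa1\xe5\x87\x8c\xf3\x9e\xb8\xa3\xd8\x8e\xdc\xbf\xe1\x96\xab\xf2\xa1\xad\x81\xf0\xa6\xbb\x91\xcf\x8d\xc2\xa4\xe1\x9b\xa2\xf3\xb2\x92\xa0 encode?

12

Byte at offset 0: 0xF0 = 11110000 → 4-byte char (#1). Advance 4.
Byte at offset 4: 0xE5 = 11100101 → 3-byte char (#2). Advance 3.
Byte at offset 7: 0xF3 = 11110011 → 4-byte char (#3). Advance 4.
Byte at offset 11: 0xD8 = 11011000 → 2-byte char (#4). Advance 2.
Byte at offset 13: 0xDC = 11011100 → 2-byte char (#5). Advance 2.
Byte at offset 15: 0xE1 = 11100001 → 3-byte char (#6). Advance 3.
Byte at offset 18: 0xF2 = 11110010 → 4-byte char (#7). Advance 4.
Byte at offset 22: 0xF0 = 11110000 → 4-byte char (#8). Advance 4.
Byte at offset 26: 0xCF = 11001111 → 2-byte char (#9). Advance 2.
Byte at offset 28: 0xC2 = 11000010 → 2-byte char (#10). Advance 2.
Byte at offset 30: 0xE1 = 11100001 → 3-byte char (#11). Advance 3.
Byte at offset 33: 0xF3 = 11110011 → 4-byte char (#12). Advance 4.
Reached end at offset 37 after 12 code points.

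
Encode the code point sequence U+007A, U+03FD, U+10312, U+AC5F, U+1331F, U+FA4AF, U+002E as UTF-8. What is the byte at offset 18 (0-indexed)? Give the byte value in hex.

0x2E

U+007A → 1-byte form 7A at offsets 0–0.
U+03FD → 2-byte form CF BD at offsets 1–2.
U+10312 → 4-byte form F0 90 8C 92 at offsets 3–6.
U+AC5F → 3-byte form EA B1 9F at offsets 7–9.
U+1331F → 4-byte form F0 93 8C 9F at offsets 10–13.
U+FA4AF → 4-byte form F3 BA 92 AF at offsets 14–17.
U+002E → 1-byte form 2E at offsets 18–18.
Offset 18 falls in char 7's range; it's byte 1 of 2E = 0x2E.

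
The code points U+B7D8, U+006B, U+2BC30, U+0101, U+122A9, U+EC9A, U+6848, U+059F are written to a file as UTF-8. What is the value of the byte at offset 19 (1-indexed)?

0xA1

1-indexed offset 19 is 0-indexed offset 18.
U+B7D8 → 3-byte form EB 9F 98 at offsets 0–2.
U+006B → 1-byte form 6B at offsets 3–3.
U+2BC30 → 4-byte form F0 AB B0 B0 at offsets 4–7.
U+0101 → 2-byte form C4 81 at offsets 8–9.
U+122A9 → 4-byte form F0 92 8A A9 at offsets 10–13.
U+EC9A → 3-byte form EE B2 9A at offsets 14–16.
U+6848 → 3-byte form E6 A1 88 at offsets 17–19.
Offset 18 falls in char 7's range; it's byte 2 of E6 A1 88 = 0xA1.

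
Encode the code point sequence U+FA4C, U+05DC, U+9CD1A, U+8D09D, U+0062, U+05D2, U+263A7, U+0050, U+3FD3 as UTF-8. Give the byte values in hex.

U+FA4C: 3-byte form → EF A9 8C.
U+05DC: 2-byte form → D7 9C.
U+9CD1A: 4-byte form → F2 9C B4 9A.
U+8D09D: 4-byte form → F2 8D 82 9D.
U+0062: 1-byte form → 62.
U+05D2: 2-byte form → D7 92.
U+263A7: 4-byte form → F0 A6 8E A7.
U+0050: 1-byte form → 50.
U+3FD3: 3-byte form → E3 BF 93.
Concatenated (24 bytes): EF A9 8C D7 9C F2 9C B4 9A F2 8D 82 9D 62 D7 92 F0 A6 8E A7 50 E3 BF 93.

EF A9 8C D7 9C F2 9C B4 9A F2 8D 82 9D 62 D7 92 F0 A6 8E A7 50 E3 BF 93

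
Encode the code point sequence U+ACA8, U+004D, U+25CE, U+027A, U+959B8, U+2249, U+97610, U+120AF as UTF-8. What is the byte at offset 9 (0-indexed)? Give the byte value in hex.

0xF2

U+ACA8 → 3-byte form EA B2 A8 at offsets 0–2.
U+004D → 1-byte form 4D at offsets 3–3.
U+25CE → 3-byte form E2 97 8E at offsets 4–6.
U+027A → 2-byte form C9 BA at offsets 7–8.
U+959B8 → 4-byte form F2 95 A6 B8 at offsets 9–12.
Offset 9 falls in char 5's range; it's byte 1 of F2 95 A6 B8 = 0xF2.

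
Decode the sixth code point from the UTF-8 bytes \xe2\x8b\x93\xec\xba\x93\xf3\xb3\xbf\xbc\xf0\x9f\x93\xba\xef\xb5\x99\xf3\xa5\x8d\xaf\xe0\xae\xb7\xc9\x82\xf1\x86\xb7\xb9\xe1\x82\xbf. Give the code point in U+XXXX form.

U+E536F

Offset 0: leading byte 0xE2 = 11100010 → 3-byte char #1 = E2 8B 93.
Offset 3: leading byte 0xEC = 11101100 → 3-byte char #2 = EC BA 93.
Offset 6: leading byte 0xF3 = 11110011 → 4-byte char #3 = F3 B3 BF BC.
Offset 10: leading byte 0xF0 = 11110000 → 4-byte char #4 = F0 9F 93 BA.
Offset 14: leading byte 0xEF = 11101111 → 3-byte char #5 = EF B5 99.
Offset 17: leading byte 0xF3 = 11110011 → 4-byte char #6 = F3 A5 8D AF.
Leading byte 0xF3 = 11110011 matches 11110xxx → 4-byte sequence.
Byte 1: 0xF3 = 11110011, payload 011 (3 bits).
Byte 2: 0xA5 = 10100101 (10xxxxxx ✓), payload 100101.
Byte 3: 0x8D = 10001101 (10xxxxxx ✓), payload 001101.
Byte 4: 0xAF = 10101111 (10xxxxxx ✓), payload 101111.
Concatenate: 011100101001101101111 = 0xE536F (21 bits → U+E536F).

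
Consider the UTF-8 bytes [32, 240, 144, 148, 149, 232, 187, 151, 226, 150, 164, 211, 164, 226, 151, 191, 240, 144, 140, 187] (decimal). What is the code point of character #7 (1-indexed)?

U+1033B

Offset 0: leading byte 0x20 = 00100000 → 1-byte char #1 = 20.
Offset 1: leading byte 0xF0 = 11110000 → 4-byte char #2 = F0 90 94 95.
Offset 5: leading byte 0xE8 = 11101000 → 3-byte char #3 = E8 BB 97.
Offset 8: leading byte 0xE2 = 11100010 → 3-byte char #4 = E2 96 A4.
Offset 11: leading byte 0xD3 = 11010011 → 2-byte char #5 = D3 A4.
Offset 13: leading byte 0xE2 = 11100010 → 3-byte char #6 = E2 97 BF.
Offset 16: leading byte 0xF0 = 11110000 → 4-byte char #7 = F0 90 8C BB.
Leading byte 0xF0 = 11110000 matches 11110xxx → 4-byte sequence.
Byte 1: 0xF0 = 11110000, payload 000 (3 bits).
Byte 2: 0x90 = 10010000 (10xxxxxx ✓), payload 010000.
Byte 3: 0x8C = 10001100 (10xxxxxx ✓), payload 001100.
Byte 4: 0xBB = 10111011 (10xxxxxx ✓), payload 111011.
Concatenate: 000010000001100111011 = 0x1033B (21 bits → U+1033B).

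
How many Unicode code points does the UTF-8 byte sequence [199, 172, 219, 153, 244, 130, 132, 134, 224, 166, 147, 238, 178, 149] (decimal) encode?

Byte at offset 0: 0xC7 = 11000111 → 2-byte char (#1). Advance 2.
Byte at offset 2: 0xDB = 11011011 → 2-byte char (#2). Advance 2.
Byte at offset 4: 0xF4 = 11110100 → 4-byte char (#3). Advance 4.
Byte at offset 8: 0xE0 = 11100000 → 3-byte char (#4). Advance 3.
Byte at offset 11: 0xEE = 11101110 → 3-byte char (#5). Advance 3.
Reached end at offset 14 after 5 code points.

5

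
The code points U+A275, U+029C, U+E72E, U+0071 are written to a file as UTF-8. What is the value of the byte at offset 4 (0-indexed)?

U+A275 → 3-byte form EA 89 B5 at offsets 0–2.
U+029C → 2-byte form CA 9C at offsets 3–4.
Offset 4 falls in char 2's range; it's byte 2 of CA 9C = 0x9C.

0x9C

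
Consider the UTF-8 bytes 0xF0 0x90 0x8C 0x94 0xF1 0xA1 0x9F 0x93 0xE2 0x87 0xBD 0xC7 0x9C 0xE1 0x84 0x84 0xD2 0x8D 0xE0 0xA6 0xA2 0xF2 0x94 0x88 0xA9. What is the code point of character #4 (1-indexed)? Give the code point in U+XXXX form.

U+01DC

Offset 0: leading byte 0xF0 = 11110000 → 4-byte char #1 = F0 90 8C 94.
Offset 4: leading byte 0xF1 = 11110001 → 4-byte char #2 = F1 A1 9F 93.
Offset 8: leading byte 0xE2 = 11100010 → 3-byte char #3 = E2 87 BD.
Offset 11: leading byte 0xC7 = 11000111 → 2-byte char #4 = C7 9C.
Leading byte 0xC7 = 11000111 matches 110xxxxx → 2-byte sequence.
Byte 1: 0xC7 = 11000111, payload 00111 (5 bits).
Byte 2: 0x9C = 10011100 (10xxxxxx ✓), payload 011100.
Concatenate: 00111011100 = 0x1DC (11 bits → U+01DC).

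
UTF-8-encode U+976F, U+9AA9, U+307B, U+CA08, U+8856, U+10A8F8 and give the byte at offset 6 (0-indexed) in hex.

U+976F → 3-byte form E9 9D AF at offsets 0–2.
U+9AA9 → 3-byte form E9 AA A9 at offsets 3–5.
U+307B → 3-byte form E3 81 BB at offsets 6–8.
Offset 6 falls in char 3's range; it's byte 1 of E3 81 BB = 0xE3.

0xE3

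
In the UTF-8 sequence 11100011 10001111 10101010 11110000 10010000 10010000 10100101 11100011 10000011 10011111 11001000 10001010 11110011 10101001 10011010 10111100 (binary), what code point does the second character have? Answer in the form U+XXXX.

U+10425

Offset 0: leading byte 0xE3 = 11100011 → 3-byte char #1 = E3 8F AA.
Offset 3: leading byte 0xF0 = 11110000 → 4-byte char #2 = F0 90 90 A5.
Leading byte 0xF0 = 11110000 matches 11110xxx → 4-byte sequence.
Byte 1: 0xF0 = 11110000, payload 000 (3 bits).
Byte 2: 0x90 = 10010000 (10xxxxxx ✓), payload 010000.
Byte 3: 0x90 = 10010000 (10xxxxxx ✓), payload 010000.
Byte 4: 0xA5 = 10100101 (10xxxxxx ✓), payload 100101.
Concatenate: 000010000010000100101 = 0x10425 (21 bits → U+10425).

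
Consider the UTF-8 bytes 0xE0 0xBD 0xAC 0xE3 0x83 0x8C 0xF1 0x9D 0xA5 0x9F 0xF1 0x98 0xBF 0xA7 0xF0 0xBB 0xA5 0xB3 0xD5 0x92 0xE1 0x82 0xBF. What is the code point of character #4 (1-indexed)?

U+58FE7

Offset 0: leading byte 0xE0 = 11100000 → 3-byte char #1 = E0 BD AC.
Offset 3: leading byte 0xE3 = 11100011 → 3-byte char #2 = E3 83 8C.
Offset 6: leading byte 0xF1 = 11110001 → 4-byte char #3 = F1 9D A5 9F.
Offset 10: leading byte 0xF1 = 11110001 → 4-byte char #4 = F1 98 BF A7.
Leading byte 0xF1 = 11110001 matches 11110xxx → 4-byte sequence.
Byte 1: 0xF1 = 11110001, payload 001 (3 bits).
Byte 2: 0x98 = 10011000 (10xxxxxx ✓), payload 011000.
Byte 3: 0xBF = 10111111 (10xxxxxx ✓), payload 111111.
Byte 4: 0xA7 = 10100111 (10xxxxxx ✓), payload 100111.
Concatenate: 001011000111111100111 = 0x58FE7 (21 bits → U+58FE7).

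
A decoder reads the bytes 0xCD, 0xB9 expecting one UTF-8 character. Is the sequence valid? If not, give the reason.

Leading byte 0xCD = 11001101 → 2-byte form.
Continuation bytes 0xB9=10111001 all match 10xxxxxx.
Decoded value 0x379 is ≥ 0x80 (shortest form) and not a surrogate.

valid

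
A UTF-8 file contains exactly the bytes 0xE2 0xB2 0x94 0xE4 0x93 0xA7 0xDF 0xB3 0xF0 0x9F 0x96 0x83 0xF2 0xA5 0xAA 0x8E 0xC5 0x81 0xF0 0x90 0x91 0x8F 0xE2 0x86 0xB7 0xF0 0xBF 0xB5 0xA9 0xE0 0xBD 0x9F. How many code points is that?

10

Byte at offset 0: 0xE2 = 11100010 → 3-byte char (#1). Advance 3.
Byte at offset 3: 0xE4 = 11100100 → 3-byte char (#2). Advance 3.
Byte at offset 6: 0xDF = 11011111 → 2-byte char (#3). Advance 2.
Byte at offset 8: 0xF0 = 11110000 → 4-byte char (#4). Advance 4.
Byte at offset 12: 0xF2 = 11110010 → 4-byte char (#5). Advance 4.
Byte at offset 16: 0xC5 = 11000101 → 2-byte char (#6). Advance 2.
Byte at offset 18: 0xF0 = 11110000 → 4-byte char (#7). Advance 4.
Byte at offset 22: 0xE2 = 11100010 → 3-byte char (#8). Advance 3.
Byte at offset 25: 0xF0 = 11110000 → 4-byte char (#9). Advance 4.
Byte at offset 29: 0xE0 = 11100000 → 3-byte char (#10). Advance 3.
Reached end at offset 32 after 10 code points.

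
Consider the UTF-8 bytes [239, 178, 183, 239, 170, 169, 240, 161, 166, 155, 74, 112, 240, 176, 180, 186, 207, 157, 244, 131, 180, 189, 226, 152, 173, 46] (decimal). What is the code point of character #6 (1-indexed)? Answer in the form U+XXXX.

Offset 0: leading byte 0xEF = 11101111 → 3-byte char #1 = EF B2 B7.
Offset 3: leading byte 0xEF = 11101111 → 3-byte char #2 = EF AA A9.
Offset 6: leading byte 0xF0 = 11110000 → 4-byte char #3 = F0 A1 A6 9B.
Offset 10: leading byte 0x4A = 01001010 → 1-byte char #4 = 4A.
Offset 11: leading byte 0x70 = 01110000 → 1-byte char #5 = 70.
Offset 12: leading byte 0xF0 = 11110000 → 4-byte char #6 = F0 B0 B4 BA.
Leading byte 0xF0 = 11110000 matches 11110xxx → 4-byte sequence.
Byte 1: 0xF0 = 11110000, payload 000 (3 bits).
Byte 2: 0xB0 = 10110000 (10xxxxxx ✓), payload 110000.
Byte 3: 0xB4 = 10110100 (10xxxxxx ✓), payload 110100.
Byte 4: 0xBA = 10111010 (10xxxxxx ✓), payload 111010.
Concatenate: 000110000110100111010 = 0x30D3A (21 bits → U+30D3A).

U+30D3A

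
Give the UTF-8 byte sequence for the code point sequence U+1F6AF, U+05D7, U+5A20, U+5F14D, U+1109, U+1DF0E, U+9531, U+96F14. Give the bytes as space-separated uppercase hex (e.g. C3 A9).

F0 9F 9A AF D7 97 E5 A8 A0 F1 9F 85 8D E1 84 89 F0 9D BC 8E E9 94 B1 F2 96 BC 94

U+1F6AF: 4-byte form → F0 9F 9A AF.
U+05D7: 2-byte form → D7 97.
U+5A20: 3-byte form → E5 A8 A0.
U+5F14D: 4-byte form → F1 9F 85 8D.
U+1109: 3-byte form → E1 84 89.
U+1DF0E: 4-byte form → F0 9D BC 8E.
U+9531: 3-byte form → E9 94 B1.
U+96F14: 4-byte form → F2 96 BC 94.
Concatenated (27 bytes): F0 9F 9A AF D7 97 E5 A8 A0 F1 9F 85 8D E1 84 89 F0 9D BC 8E E9 94 B1 F2 96 BC 94.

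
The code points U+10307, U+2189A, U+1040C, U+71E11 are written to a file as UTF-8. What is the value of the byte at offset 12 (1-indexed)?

1-indexed offset 12 is 0-indexed offset 11.
U+10307 → 4-byte form F0 90 8C 87 at offsets 0–3.
U+2189A → 4-byte form F0 A1 A2 9A at offsets 4–7.
U+1040C → 4-byte form F0 90 90 8C at offsets 8–11.
Offset 11 falls in char 3's range; it's byte 4 of F0 90 90 8C = 0x8C.

0x8C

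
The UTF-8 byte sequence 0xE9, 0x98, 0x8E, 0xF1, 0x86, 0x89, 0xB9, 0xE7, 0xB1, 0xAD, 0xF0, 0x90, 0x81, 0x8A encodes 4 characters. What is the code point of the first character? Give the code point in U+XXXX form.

Offset 0: leading byte 0xE9 = 11101001 → 3-byte char #1 = E9 98 8E.
Leading byte 0xE9 = 11101001 matches 1110xxxx → 3-byte sequence.
Byte 1: 0xE9 = 11101001, payload 1001 (4 bits).
Byte 2: 0x98 = 10011000 (10xxxxxx ✓), payload 011000.
Byte 3: 0x8E = 10001110 (10xxxxxx ✓), payload 001110.
Concatenate: 1001011000001110 = 0x960E (16 bits → U+960E).

U+960E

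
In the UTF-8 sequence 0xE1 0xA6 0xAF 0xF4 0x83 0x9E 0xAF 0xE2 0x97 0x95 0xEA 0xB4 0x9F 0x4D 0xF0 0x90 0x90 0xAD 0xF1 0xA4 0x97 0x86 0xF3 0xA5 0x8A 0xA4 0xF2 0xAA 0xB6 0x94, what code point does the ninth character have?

Offset 0: leading byte 0xE1 = 11100001 → 3-byte char #1 = E1 A6 AF.
Offset 3: leading byte 0xF4 = 11110100 → 4-byte char #2 = F4 83 9E AF.
Offset 7: leading byte 0xE2 = 11100010 → 3-byte char #3 = E2 97 95.
Offset 10: leading byte 0xEA = 11101010 → 3-byte char #4 = EA B4 9F.
Offset 13: leading byte 0x4D = 01001101 → 1-byte char #5 = 4D.
Offset 14: leading byte 0xF0 = 11110000 → 4-byte char #6 = F0 90 90 AD.
Offset 18: leading byte 0xF1 = 11110001 → 4-byte char #7 = F1 A4 97 86.
Offset 22: leading byte 0xF3 = 11110011 → 4-byte char #8 = F3 A5 8A A4.
Offset 26: leading byte 0xF2 = 11110010 → 4-byte char #9 = F2 AA B6 94.
Leading byte 0xF2 = 11110010 matches 11110xxx → 4-byte sequence.
Byte 1: 0xF2 = 11110010, payload 010 (3 bits).
Byte 2: 0xAA = 10101010 (10xxxxxx ✓), payload 101010.
Byte 3: 0xB6 = 10110110 (10xxxxxx ✓), payload 110110.
Byte 4: 0x94 = 10010100 (10xxxxxx ✓), payload 010100.
Concatenate: 010101010110110010100 = 0xAAD94 (21 bits → U+AAD94).

U+AAD94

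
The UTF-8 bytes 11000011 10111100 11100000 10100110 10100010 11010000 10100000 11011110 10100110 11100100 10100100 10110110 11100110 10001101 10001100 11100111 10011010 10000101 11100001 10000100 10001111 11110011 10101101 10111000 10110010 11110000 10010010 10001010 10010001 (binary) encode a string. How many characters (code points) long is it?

Byte at offset 0: 0xC3 = 11000011 → 2-byte char (#1). Advance 2.
Byte at offset 2: 0xE0 = 11100000 → 3-byte char (#2). Advance 3.
Byte at offset 5: 0xD0 = 11010000 → 2-byte char (#3). Advance 2.
Byte at offset 7: 0xDE = 11011110 → 2-byte char (#4). Advance 2.
Byte at offset 9: 0xE4 = 11100100 → 3-byte char (#5). Advance 3.
Byte at offset 12: 0xE6 = 11100110 → 3-byte char (#6). Advance 3.
Byte at offset 15: 0xE7 = 11100111 → 3-byte char (#7). Advance 3.
Byte at offset 18: 0xE1 = 11100001 → 3-byte char (#8). Advance 3.
Byte at offset 21: 0xF3 = 11110011 → 4-byte char (#9). Advance 4.
Byte at offset 25: 0xF0 = 11110000 → 4-byte char (#10). Advance 4.
Reached end at offset 29 after 10 code points.

10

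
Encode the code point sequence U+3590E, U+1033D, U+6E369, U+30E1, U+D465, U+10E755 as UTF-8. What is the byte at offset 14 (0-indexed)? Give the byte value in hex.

0xA1

U+3590E → 4-byte form F0 B5 A4 8E at offsets 0–3.
U+1033D → 4-byte form F0 90 8C BD at offsets 4–7.
U+6E369 → 4-byte form F1 AE 8D A9 at offsets 8–11.
U+30E1 → 3-byte form E3 83 A1 at offsets 12–14.
Offset 14 falls in char 4's range; it's byte 3 of E3 83 A1 = 0xA1.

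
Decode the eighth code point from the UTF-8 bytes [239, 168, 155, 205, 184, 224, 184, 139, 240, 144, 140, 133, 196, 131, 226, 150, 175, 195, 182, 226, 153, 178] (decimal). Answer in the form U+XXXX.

Offset 0: leading byte 0xEF = 11101111 → 3-byte char #1 = EF A8 9B.
Offset 3: leading byte 0xCD = 11001101 → 2-byte char #2 = CD B8.
Offset 5: leading byte 0xE0 = 11100000 → 3-byte char #3 = E0 B8 8B.
Offset 8: leading byte 0xF0 = 11110000 → 4-byte char #4 = F0 90 8C 85.
Offset 12: leading byte 0xC4 = 11000100 → 2-byte char #5 = C4 83.
Offset 14: leading byte 0xE2 = 11100010 → 3-byte char #6 = E2 96 AF.
Offset 17: leading byte 0xC3 = 11000011 → 2-byte char #7 = C3 B6.
Offset 19: leading byte 0xE2 = 11100010 → 3-byte char #8 = E2 99 B2.
Leading byte 0xE2 = 11100010 matches 1110xxxx → 3-byte sequence.
Byte 1: 0xE2 = 11100010, payload 0010 (4 bits).
Byte 2: 0x99 = 10011001 (10xxxxxx ✓), payload 011001.
Byte 3: 0xB2 = 10110010 (10xxxxxx ✓), payload 110010.
Concatenate: 0010011001110010 = 0x2672 (16 bits → U+2672).

U+2672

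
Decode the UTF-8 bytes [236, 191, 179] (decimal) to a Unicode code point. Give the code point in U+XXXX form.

U+CFF3

Leading byte 0xEC = 11101100 matches 1110xxxx → 3-byte sequence.
Byte 1: 0xEC = 11101100, payload 1100 (4 bits).
Byte 2: 0xBF = 10111111 (10xxxxxx ✓), payload 111111.
Byte 3: 0xB3 = 10110011 (10xxxxxx ✓), payload 110011.
Concatenate: 1100111111110011 = 0xCFF3 (16 bits → U+CFF3).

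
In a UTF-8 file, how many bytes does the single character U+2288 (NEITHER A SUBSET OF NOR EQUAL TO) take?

3

U+2288 = 0x2288. UTF-8 uses 1 byte below 0x80, 2 below 0x800, 3 below 0x10000, 4 up to 0x10FFFF. 0x2288 is in U+0800–U+FFFF → 3 bytes.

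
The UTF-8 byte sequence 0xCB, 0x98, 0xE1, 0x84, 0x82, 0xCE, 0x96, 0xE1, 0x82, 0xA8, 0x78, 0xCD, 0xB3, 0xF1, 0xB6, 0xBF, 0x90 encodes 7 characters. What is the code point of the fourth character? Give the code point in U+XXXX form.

Offset 0: leading byte 0xCB = 11001011 → 2-byte char #1 = CB 98.
Offset 2: leading byte 0xE1 = 11100001 → 3-byte char #2 = E1 84 82.
Offset 5: leading byte 0xCE = 11001110 → 2-byte char #3 = CE 96.
Offset 7: leading byte 0xE1 = 11100001 → 3-byte char #4 = E1 82 A8.
Leading byte 0xE1 = 11100001 matches 1110xxxx → 3-byte sequence.
Byte 1: 0xE1 = 11100001, payload 0001 (4 bits).
Byte 2: 0x82 = 10000010 (10xxxxxx ✓), payload 000010.
Byte 3: 0xA8 = 10101000 (10xxxxxx ✓), payload 101000.
Concatenate: 0001000010101000 = 0x10A8 (16 bits → U+10A8).

U+10A8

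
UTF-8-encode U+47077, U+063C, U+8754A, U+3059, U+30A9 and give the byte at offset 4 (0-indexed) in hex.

U+47077 → 4-byte form F1 87 81 B7 at offsets 0–3.
U+063C → 2-byte form D8 BC at offsets 4–5.
Offset 4 falls in char 2's range; it's byte 1 of D8 BC = 0xD8.

0xD8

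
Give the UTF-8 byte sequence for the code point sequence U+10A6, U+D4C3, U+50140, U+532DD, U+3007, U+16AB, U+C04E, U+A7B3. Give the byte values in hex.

E1 82 A6 ED 93 83 F1 90 85 80 F1 93 8B 9D E3 80 87 E1 9A AB EC 81 8E EA 9E B3

U+10A6: 3-byte form → E1 82 A6.
U+D4C3: 3-byte form → ED 93 83.
U+50140: 4-byte form → F1 90 85 80.
U+532DD: 4-byte form → F1 93 8B 9D.
U+3007: 3-byte form → E3 80 87.
U+16AB: 3-byte form → E1 9A AB.
U+C04E: 3-byte form → EC 81 8E.
U+A7B3: 3-byte form → EA 9E B3.
Concatenated (26 bytes): E1 82 A6 ED 93 83 F1 90 85 80 F1 93 8B 9D E3 80 87 E1 9A AB EC 81 8E EA 9E B3.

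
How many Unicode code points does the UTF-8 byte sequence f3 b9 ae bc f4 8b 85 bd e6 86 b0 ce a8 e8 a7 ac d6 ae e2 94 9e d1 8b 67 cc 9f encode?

Byte at offset 0: 0xF3 = 11110011 → 4-byte char (#1). Advance 4.
Byte at offset 4: 0xF4 = 11110100 → 4-byte char (#2). Advance 4.
Byte at offset 8: 0xE6 = 11100110 → 3-byte char (#3). Advance 3.
Byte at offset 11: 0xCE = 11001110 → 2-byte char (#4). Advance 2.
Byte at offset 13: 0xE8 = 11101000 → 3-byte char (#5). Advance 3.
Byte at offset 16: 0xD6 = 11010110 → 2-byte char (#6). Advance 2.
Byte at offset 18: 0xE2 = 11100010 → 3-byte char (#7). Advance 3.
Byte at offset 21: 0xD1 = 11010001 → 2-byte char (#8). Advance 2.
Byte at offset 23: 0x67 = 01100111 → 1-byte char (#9). Advance 1.
Byte at offset 24: 0xCC = 11001100 → 2-byte char (#10). Advance 2.
Reached end at offset 26 after 10 code points.

10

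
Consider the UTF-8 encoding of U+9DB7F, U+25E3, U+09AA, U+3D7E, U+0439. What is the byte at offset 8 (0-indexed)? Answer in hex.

0xA6

U+9DB7F → 4-byte form F2 9D AD BF at offsets 0–3.
U+25E3 → 3-byte form E2 97 A3 at offsets 4–6.
U+09AA → 3-byte form E0 A6 AA at offsets 7–9.
Offset 8 falls in char 3's range; it's byte 2 of E0 A6 AA = 0xA6.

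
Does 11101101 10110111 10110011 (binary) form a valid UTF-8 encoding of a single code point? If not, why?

Structurally a 3-byte sequence; payload = 0xDDF3.
But 0xDDF3 is in U+D800–U+DFFF, the surrogate range. Surrogates are not Unicode scalar values and are forbidden in UTF-8.

invalid (encodes a surrogate (U+D800–U+DFFF))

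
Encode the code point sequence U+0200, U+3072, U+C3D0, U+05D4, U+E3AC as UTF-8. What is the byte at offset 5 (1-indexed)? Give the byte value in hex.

0xB2

1-indexed offset 5 is 0-indexed offset 4.
U+0200 → 2-byte form C8 80 at offsets 0–1.
U+3072 → 3-byte form E3 81 B2 at offsets 2–4.
Offset 4 falls in char 2's range; it's byte 3 of E3 81 B2 = 0xB2.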